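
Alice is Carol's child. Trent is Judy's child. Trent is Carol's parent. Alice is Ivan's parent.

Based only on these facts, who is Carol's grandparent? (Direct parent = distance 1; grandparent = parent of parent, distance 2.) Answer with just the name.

Reconstructing the parent chain from the given facts:
  Judy -> Trent -> Carol -> Alice -> Ivan
(each arrow means 'parent of the next')
Positions in the chain (0 = top):
  position of Judy: 0
  position of Trent: 1
  position of Carol: 2
  position of Alice: 3
  position of Ivan: 4

Carol is at position 2; the grandparent is 2 steps up the chain, i.e. position 0: Judy.

Answer: Judy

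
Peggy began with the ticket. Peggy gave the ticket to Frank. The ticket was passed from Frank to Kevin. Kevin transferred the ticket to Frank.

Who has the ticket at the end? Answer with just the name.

Tracking the ticket through each event:
Start: Peggy has the ticket.
After event 1: Frank has the ticket.
After event 2: Kevin has the ticket.
After event 3: Frank has the ticket.

Answer: Frank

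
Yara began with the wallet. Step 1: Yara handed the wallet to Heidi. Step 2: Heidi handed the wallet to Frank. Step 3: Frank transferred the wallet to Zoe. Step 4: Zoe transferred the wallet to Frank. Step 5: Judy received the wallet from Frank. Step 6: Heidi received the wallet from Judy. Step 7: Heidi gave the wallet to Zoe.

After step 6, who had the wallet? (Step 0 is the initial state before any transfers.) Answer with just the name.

Answer: Heidi

Derivation:
Tracking the wallet holder through step 6:
After step 0 (start): Yara
After step 1: Heidi
After step 2: Frank
After step 3: Zoe
After step 4: Frank
After step 5: Judy
After step 6: Heidi

At step 6, the holder is Heidi.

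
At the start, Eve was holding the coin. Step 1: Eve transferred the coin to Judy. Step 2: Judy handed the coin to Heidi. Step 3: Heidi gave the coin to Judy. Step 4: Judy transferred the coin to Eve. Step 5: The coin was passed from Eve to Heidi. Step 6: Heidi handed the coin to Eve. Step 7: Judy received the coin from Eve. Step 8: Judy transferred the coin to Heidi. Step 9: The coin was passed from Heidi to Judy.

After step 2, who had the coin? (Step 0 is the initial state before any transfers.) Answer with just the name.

Answer: Heidi

Derivation:
Tracking the coin holder through step 2:
After step 0 (start): Eve
After step 1: Judy
After step 2: Heidi

At step 2, the holder is Heidi.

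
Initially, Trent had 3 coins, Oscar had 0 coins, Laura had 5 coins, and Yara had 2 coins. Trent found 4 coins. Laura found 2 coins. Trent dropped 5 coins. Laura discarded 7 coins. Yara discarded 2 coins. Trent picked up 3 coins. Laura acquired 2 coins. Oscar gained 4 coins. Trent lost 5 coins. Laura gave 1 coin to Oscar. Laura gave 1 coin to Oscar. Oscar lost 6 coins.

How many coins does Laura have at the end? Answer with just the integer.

Tracking counts step by step:
Start: Trent=3, Oscar=0, Laura=5, Yara=2
Event 1 (Trent +4): Trent: 3 -> 7. State: Trent=7, Oscar=0, Laura=5, Yara=2
Event 2 (Laura +2): Laura: 5 -> 7. State: Trent=7, Oscar=0, Laura=7, Yara=2
Event 3 (Trent -5): Trent: 7 -> 2. State: Trent=2, Oscar=0, Laura=7, Yara=2
Event 4 (Laura -7): Laura: 7 -> 0. State: Trent=2, Oscar=0, Laura=0, Yara=2
Event 5 (Yara -2): Yara: 2 -> 0. State: Trent=2, Oscar=0, Laura=0, Yara=0
Event 6 (Trent +3): Trent: 2 -> 5. State: Trent=5, Oscar=0, Laura=0, Yara=0
Event 7 (Laura +2): Laura: 0 -> 2. State: Trent=5, Oscar=0, Laura=2, Yara=0
Event 8 (Oscar +4): Oscar: 0 -> 4. State: Trent=5, Oscar=4, Laura=2, Yara=0
Event 9 (Trent -5): Trent: 5 -> 0. State: Trent=0, Oscar=4, Laura=2, Yara=0
Event 10 (Laura -> Oscar, 1): Laura: 2 -> 1, Oscar: 4 -> 5. State: Trent=0, Oscar=5, Laura=1, Yara=0
Event 11 (Laura -> Oscar, 1): Laura: 1 -> 0, Oscar: 5 -> 6. State: Trent=0, Oscar=6, Laura=0, Yara=0
Event 12 (Oscar -6): Oscar: 6 -> 0. State: Trent=0, Oscar=0, Laura=0, Yara=0

Laura's final count: 0

Answer: 0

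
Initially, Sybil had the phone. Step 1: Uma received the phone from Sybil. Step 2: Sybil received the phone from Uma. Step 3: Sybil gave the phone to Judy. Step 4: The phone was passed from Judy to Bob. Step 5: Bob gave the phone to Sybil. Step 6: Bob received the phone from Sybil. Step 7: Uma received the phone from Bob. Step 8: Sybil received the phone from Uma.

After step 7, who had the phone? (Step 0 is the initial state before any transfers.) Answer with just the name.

Answer: Uma

Derivation:
Tracking the phone holder through step 7:
After step 0 (start): Sybil
After step 1: Uma
After step 2: Sybil
After step 3: Judy
After step 4: Bob
After step 5: Sybil
After step 6: Bob
After step 7: Uma

At step 7, the holder is Uma.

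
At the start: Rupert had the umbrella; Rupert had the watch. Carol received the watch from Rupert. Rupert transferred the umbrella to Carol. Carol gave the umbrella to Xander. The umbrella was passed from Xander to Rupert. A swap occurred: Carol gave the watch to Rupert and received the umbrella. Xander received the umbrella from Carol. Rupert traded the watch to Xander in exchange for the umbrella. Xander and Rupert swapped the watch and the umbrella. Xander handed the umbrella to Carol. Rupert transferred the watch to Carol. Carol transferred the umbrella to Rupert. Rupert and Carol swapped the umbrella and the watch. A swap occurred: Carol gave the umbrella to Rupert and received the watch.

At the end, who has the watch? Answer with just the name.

Tracking all object holders:
Start: umbrella:Rupert, watch:Rupert
Event 1 (give watch: Rupert -> Carol). State: umbrella:Rupert, watch:Carol
Event 2 (give umbrella: Rupert -> Carol). State: umbrella:Carol, watch:Carol
Event 3 (give umbrella: Carol -> Xander). State: umbrella:Xander, watch:Carol
Event 4 (give umbrella: Xander -> Rupert). State: umbrella:Rupert, watch:Carol
Event 5 (swap watch<->umbrella: now watch:Rupert, umbrella:Carol). State: umbrella:Carol, watch:Rupert
Event 6 (give umbrella: Carol -> Xander). State: umbrella:Xander, watch:Rupert
Event 7 (swap watch<->umbrella: now watch:Xander, umbrella:Rupert). State: umbrella:Rupert, watch:Xander
Event 8 (swap watch<->umbrella: now watch:Rupert, umbrella:Xander). State: umbrella:Xander, watch:Rupert
Event 9 (give umbrella: Xander -> Carol). State: umbrella:Carol, watch:Rupert
Event 10 (give watch: Rupert -> Carol). State: umbrella:Carol, watch:Carol
Event 11 (give umbrella: Carol -> Rupert). State: umbrella:Rupert, watch:Carol
Event 12 (swap umbrella<->watch: now umbrella:Carol, watch:Rupert). State: umbrella:Carol, watch:Rupert
Event 13 (swap umbrella<->watch: now umbrella:Rupert, watch:Carol). State: umbrella:Rupert, watch:Carol

Final state: umbrella:Rupert, watch:Carol
The watch is held by Carol.

Answer: Carol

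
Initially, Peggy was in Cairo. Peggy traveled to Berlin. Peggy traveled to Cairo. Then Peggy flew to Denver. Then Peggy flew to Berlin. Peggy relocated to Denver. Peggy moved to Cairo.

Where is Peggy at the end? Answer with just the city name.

Tracking Peggy's location:
Start: Peggy is in Cairo.
After move 1: Cairo -> Berlin. Peggy is in Berlin.
After move 2: Berlin -> Cairo. Peggy is in Cairo.
After move 3: Cairo -> Denver. Peggy is in Denver.
After move 4: Denver -> Berlin. Peggy is in Berlin.
After move 5: Berlin -> Denver. Peggy is in Denver.
After move 6: Denver -> Cairo. Peggy is in Cairo.

Answer: Cairo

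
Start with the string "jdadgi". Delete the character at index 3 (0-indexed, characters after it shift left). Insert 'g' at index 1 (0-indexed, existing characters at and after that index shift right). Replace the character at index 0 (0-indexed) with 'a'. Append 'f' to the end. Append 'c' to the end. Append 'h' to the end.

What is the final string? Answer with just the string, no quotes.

Applying each edit step by step:
Start: "jdadgi"
Op 1 (delete idx 3 = 'd'): "jdadgi" -> "jdagi"
Op 2 (insert 'g' at idx 1): "jdagi" -> "jgdagi"
Op 3 (replace idx 0: 'j' -> 'a'): "jgdagi" -> "agdagi"
Op 4 (append 'f'): "agdagi" -> "agdagif"
Op 5 (append 'c'): "agdagif" -> "agdagifc"
Op 6 (append 'h'): "agdagifc" -> "agdagifch"

Answer: agdagifch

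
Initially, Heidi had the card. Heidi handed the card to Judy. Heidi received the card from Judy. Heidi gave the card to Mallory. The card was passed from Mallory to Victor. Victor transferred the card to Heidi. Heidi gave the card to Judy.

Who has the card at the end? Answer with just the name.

Tracking the card through each event:
Start: Heidi has the card.
After event 1: Judy has the card.
After event 2: Heidi has the card.
After event 3: Mallory has the card.
After event 4: Victor has the card.
After event 5: Heidi has the card.
After event 6: Judy has the card.

Answer: Judy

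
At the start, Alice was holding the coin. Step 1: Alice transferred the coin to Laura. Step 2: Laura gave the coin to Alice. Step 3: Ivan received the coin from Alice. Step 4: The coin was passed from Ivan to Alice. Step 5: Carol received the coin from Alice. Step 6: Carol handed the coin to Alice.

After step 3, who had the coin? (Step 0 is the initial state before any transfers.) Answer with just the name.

Answer: Ivan

Derivation:
Tracking the coin holder through step 3:
After step 0 (start): Alice
After step 1: Laura
After step 2: Alice
After step 3: Ivan

At step 3, the holder is Ivan.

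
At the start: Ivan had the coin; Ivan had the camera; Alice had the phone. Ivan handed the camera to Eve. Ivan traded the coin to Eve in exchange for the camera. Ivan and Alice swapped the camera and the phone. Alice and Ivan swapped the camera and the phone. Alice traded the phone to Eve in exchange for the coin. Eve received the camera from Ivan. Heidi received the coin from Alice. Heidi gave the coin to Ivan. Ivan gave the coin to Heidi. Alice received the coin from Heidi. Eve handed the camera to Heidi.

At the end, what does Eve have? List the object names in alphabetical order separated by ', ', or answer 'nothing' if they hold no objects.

Answer: phone

Derivation:
Tracking all object holders:
Start: coin:Ivan, camera:Ivan, phone:Alice
Event 1 (give camera: Ivan -> Eve). State: coin:Ivan, camera:Eve, phone:Alice
Event 2 (swap coin<->camera: now coin:Eve, camera:Ivan). State: coin:Eve, camera:Ivan, phone:Alice
Event 3 (swap camera<->phone: now camera:Alice, phone:Ivan). State: coin:Eve, camera:Alice, phone:Ivan
Event 4 (swap camera<->phone: now camera:Ivan, phone:Alice). State: coin:Eve, camera:Ivan, phone:Alice
Event 5 (swap phone<->coin: now phone:Eve, coin:Alice). State: coin:Alice, camera:Ivan, phone:Eve
Event 6 (give camera: Ivan -> Eve). State: coin:Alice, camera:Eve, phone:Eve
Event 7 (give coin: Alice -> Heidi). State: coin:Heidi, camera:Eve, phone:Eve
Event 8 (give coin: Heidi -> Ivan). State: coin:Ivan, camera:Eve, phone:Eve
Event 9 (give coin: Ivan -> Heidi). State: coin:Heidi, camera:Eve, phone:Eve
Event 10 (give coin: Heidi -> Alice). State: coin:Alice, camera:Eve, phone:Eve
Event 11 (give camera: Eve -> Heidi). State: coin:Alice, camera:Heidi, phone:Eve

Final state: coin:Alice, camera:Heidi, phone:Eve
Eve holds: phone.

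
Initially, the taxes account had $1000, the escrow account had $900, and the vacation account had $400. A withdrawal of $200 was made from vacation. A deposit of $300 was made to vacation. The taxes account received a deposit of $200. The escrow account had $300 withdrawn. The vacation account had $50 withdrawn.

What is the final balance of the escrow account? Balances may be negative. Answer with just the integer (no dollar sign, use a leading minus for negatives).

Answer: 600

Derivation:
Tracking account balances step by step:
Start: taxes=1000, escrow=900, vacation=400
Event 1 (withdraw 200 from vacation): vacation: 400 - 200 = 200. Balances: taxes=1000, escrow=900, vacation=200
Event 2 (deposit 300 to vacation): vacation: 200 + 300 = 500. Balances: taxes=1000, escrow=900, vacation=500
Event 3 (deposit 200 to taxes): taxes: 1000 + 200 = 1200. Balances: taxes=1200, escrow=900, vacation=500
Event 4 (withdraw 300 from escrow): escrow: 900 - 300 = 600. Balances: taxes=1200, escrow=600, vacation=500
Event 5 (withdraw 50 from vacation): vacation: 500 - 50 = 450. Balances: taxes=1200, escrow=600, vacation=450

Final balance of escrow: 600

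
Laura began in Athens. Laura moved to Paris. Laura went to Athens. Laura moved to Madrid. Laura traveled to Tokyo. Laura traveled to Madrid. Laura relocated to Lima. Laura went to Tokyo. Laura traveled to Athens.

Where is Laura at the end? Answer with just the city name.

Tracking Laura's location:
Start: Laura is in Athens.
After move 1: Athens -> Paris. Laura is in Paris.
After move 2: Paris -> Athens. Laura is in Athens.
After move 3: Athens -> Madrid. Laura is in Madrid.
After move 4: Madrid -> Tokyo. Laura is in Tokyo.
After move 5: Tokyo -> Madrid. Laura is in Madrid.
After move 6: Madrid -> Lima. Laura is in Lima.
After move 7: Lima -> Tokyo. Laura is in Tokyo.
After move 8: Tokyo -> Athens. Laura is in Athens.

Answer: Athens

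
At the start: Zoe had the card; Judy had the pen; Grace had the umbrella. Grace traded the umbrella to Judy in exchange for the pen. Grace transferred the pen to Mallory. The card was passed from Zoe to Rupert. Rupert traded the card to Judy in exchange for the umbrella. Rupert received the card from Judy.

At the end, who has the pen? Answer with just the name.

Answer: Mallory

Derivation:
Tracking all object holders:
Start: card:Zoe, pen:Judy, umbrella:Grace
Event 1 (swap umbrella<->pen: now umbrella:Judy, pen:Grace). State: card:Zoe, pen:Grace, umbrella:Judy
Event 2 (give pen: Grace -> Mallory). State: card:Zoe, pen:Mallory, umbrella:Judy
Event 3 (give card: Zoe -> Rupert). State: card:Rupert, pen:Mallory, umbrella:Judy
Event 4 (swap card<->umbrella: now card:Judy, umbrella:Rupert). State: card:Judy, pen:Mallory, umbrella:Rupert
Event 5 (give card: Judy -> Rupert). State: card:Rupert, pen:Mallory, umbrella:Rupert

Final state: card:Rupert, pen:Mallory, umbrella:Rupert
The pen is held by Mallory.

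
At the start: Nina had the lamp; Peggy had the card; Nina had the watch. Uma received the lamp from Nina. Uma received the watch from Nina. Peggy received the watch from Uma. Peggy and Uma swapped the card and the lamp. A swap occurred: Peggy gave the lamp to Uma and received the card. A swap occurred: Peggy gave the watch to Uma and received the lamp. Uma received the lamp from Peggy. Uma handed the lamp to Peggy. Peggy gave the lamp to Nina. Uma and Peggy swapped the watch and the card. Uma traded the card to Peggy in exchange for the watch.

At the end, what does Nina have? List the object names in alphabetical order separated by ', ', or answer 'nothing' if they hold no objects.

Tracking all object holders:
Start: lamp:Nina, card:Peggy, watch:Nina
Event 1 (give lamp: Nina -> Uma). State: lamp:Uma, card:Peggy, watch:Nina
Event 2 (give watch: Nina -> Uma). State: lamp:Uma, card:Peggy, watch:Uma
Event 3 (give watch: Uma -> Peggy). State: lamp:Uma, card:Peggy, watch:Peggy
Event 4 (swap card<->lamp: now card:Uma, lamp:Peggy). State: lamp:Peggy, card:Uma, watch:Peggy
Event 5 (swap lamp<->card: now lamp:Uma, card:Peggy). State: lamp:Uma, card:Peggy, watch:Peggy
Event 6 (swap watch<->lamp: now watch:Uma, lamp:Peggy). State: lamp:Peggy, card:Peggy, watch:Uma
Event 7 (give lamp: Peggy -> Uma). State: lamp:Uma, card:Peggy, watch:Uma
Event 8 (give lamp: Uma -> Peggy). State: lamp:Peggy, card:Peggy, watch:Uma
Event 9 (give lamp: Peggy -> Nina). State: lamp:Nina, card:Peggy, watch:Uma
Event 10 (swap watch<->card: now watch:Peggy, card:Uma). State: lamp:Nina, card:Uma, watch:Peggy
Event 11 (swap card<->watch: now card:Peggy, watch:Uma). State: lamp:Nina, card:Peggy, watch:Uma

Final state: lamp:Nina, card:Peggy, watch:Uma
Nina holds: lamp.

Answer: lamp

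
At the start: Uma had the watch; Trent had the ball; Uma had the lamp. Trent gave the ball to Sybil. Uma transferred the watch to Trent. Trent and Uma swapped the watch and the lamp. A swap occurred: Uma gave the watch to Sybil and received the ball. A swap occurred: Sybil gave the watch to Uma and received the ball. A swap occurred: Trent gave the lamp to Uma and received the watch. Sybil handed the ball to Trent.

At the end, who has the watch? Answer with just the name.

Tracking all object holders:
Start: watch:Uma, ball:Trent, lamp:Uma
Event 1 (give ball: Trent -> Sybil). State: watch:Uma, ball:Sybil, lamp:Uma
Event 2 (give watch: Uma -> Trent). State: watch:Trent, ball:Sybil, lamp:Uma
Event 3 (swap watch<->lamp: now watch:Uma, lamp:Trent). State: watch:Uma, ball:Sybil, lamp:Trent
Event 4 (swap watch<->ball: now watch:Sybil, ball:Uma). State: watch:Sybil, ball:Uma, lamp:Trent
Event 5 (swap watch<->ball: now watch:Uma, ball:Sybil). State: watch:Uma, ball:Sybil, lamp:Trent
Event 6 (swap lamp<->watch: now lamp:Uma, watch:Trent). State: watch:Trent, ball:Sybil, lamp:Uma
Event 7 (give ball: Sybil -> Trent). State: watch:Trent, ball:Trent, lamp:Uma

Final state: watch:Trent, ball:Trent, lamp:Uma
The watch is held by Trent.

Answer: Trent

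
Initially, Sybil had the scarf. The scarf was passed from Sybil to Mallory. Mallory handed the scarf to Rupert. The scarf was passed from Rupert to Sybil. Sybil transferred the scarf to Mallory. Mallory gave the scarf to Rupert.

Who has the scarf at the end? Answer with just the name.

Tracking the scarf through each event:
Start: Sybil has the scarf.
After event 1: Mallory has the scarf.
After event 2: Rupert has the scarf.
After event 3: Sybil has the scarf.
After event 4: Mallory has the scarf.
After event 5: Rupert has the scarf.

Answer: Rupert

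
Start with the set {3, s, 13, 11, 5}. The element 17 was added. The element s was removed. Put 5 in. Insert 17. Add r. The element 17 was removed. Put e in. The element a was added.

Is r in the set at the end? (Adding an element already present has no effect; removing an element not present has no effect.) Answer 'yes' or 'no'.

Answer: yes

Derivation:
Tracking the set through each operation:
Start: {11, 13, 3, 5, s}
Event 1 (add 17): added. Set: {11, 13, 17, 3, 5, s}
Event 2 (remove s): removed. Set: {11, 13, 17, 3, 5}
Event 3 (add 5): already present, no change. Set: {11, 13, 17, 3, 5}
Event 4 (add 17): already present, no change. Set: {11, 13, 17, 3, 5}
Event 5 (add r): added. Set: {11, 13, 17, 3, 5, r}
Event 6 (remove 17): removed. Set: {11, 13, 3, 5, r}
Event 7 (add e): added. Set: {11, 13, 3, 5, e, r}
Event 8 (add a): added. Set: {11, 13, 3, 5, a, e, r}

Final set: {11, 13, 3, 5, a, e, r} (size 7)
r is in the final set.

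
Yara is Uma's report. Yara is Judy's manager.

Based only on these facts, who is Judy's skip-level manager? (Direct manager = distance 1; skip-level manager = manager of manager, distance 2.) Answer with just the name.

Answer: Uma

Derivation:
Reconstructing the manager chain from the given facts:
  Uma -> Yara -> Judy
(each arrow means 'manager of the next')
Positions in the chain (0 = top):
  position of Uma: 0
  position of Yara: 1
  position of Judy: 2

Judy is at position 2; the skip-level manager is 2 steps up the chain, i.e. position 0: Uma.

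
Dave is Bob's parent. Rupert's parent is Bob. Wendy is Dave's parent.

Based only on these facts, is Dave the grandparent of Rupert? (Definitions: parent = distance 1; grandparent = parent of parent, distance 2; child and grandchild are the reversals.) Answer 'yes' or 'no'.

Reconstructing the parent chain from the given facts:
  Wendy -> Dave -> Bob -> Rupert
(each arrow means 'parent of the next')
Positions in the chain (0 = top):
  position of Wendy: 0
  position of Dave: 1
  position of Bob: 2
  position of Rupert: 3

Dave is at position 1, Rupert is at position 3; signed distance (j - i) = 2.
'grandparent' requires j - i = 2. Actual distance is 2, so the relation HOLDS.

Answer: yes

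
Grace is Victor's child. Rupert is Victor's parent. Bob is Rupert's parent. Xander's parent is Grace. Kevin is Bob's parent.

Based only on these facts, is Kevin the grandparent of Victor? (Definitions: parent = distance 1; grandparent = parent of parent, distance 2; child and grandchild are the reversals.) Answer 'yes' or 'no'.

Answer: no

Derivation:
Reconstructing the parent chain from the given facts:
  Kevin -> Bob -> Rupert -> Victor -> Grace -> Xander
(each arrow means 'parent of the next')
Positions in the chain (0 = top):
  position of Kevin: 0
  position of Bob: 1
  position of Rupert: 2
  position of Victor: 3
  position of Grace: 4
  position of Xander: 5

Kevin is at position 0, Victor is at position 3; signed distance (j - i) = 3.
'grandparent' requires j - i = 2. Actual distance is 3, so the relation does NOT hold.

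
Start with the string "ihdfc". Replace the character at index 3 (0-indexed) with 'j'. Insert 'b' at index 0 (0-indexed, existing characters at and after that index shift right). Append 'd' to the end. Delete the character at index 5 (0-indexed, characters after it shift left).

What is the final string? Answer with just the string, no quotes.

Answer: bihdjd

Derivation:
Applying each edit step by step:
Start: "ihdfc"
Op 1 (replace idx 3: 'f' -> 'j'): "ihdfc" -> "ihdjc"
Op 2 (insert 'b' at idx 0): "ihdjc" -> "bihdjc"
Op 3 (append 'd'): "bihdjc" -> "bihdjcd"
Op 4 (delete idx 5 = 'c'): "bihdjcd" -> "bihdjd"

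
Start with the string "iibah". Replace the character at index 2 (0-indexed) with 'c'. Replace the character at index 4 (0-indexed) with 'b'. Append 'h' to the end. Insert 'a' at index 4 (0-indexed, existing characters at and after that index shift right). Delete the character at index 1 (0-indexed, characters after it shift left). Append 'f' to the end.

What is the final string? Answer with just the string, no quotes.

Applying each edit step by step:
Start: "iibah"
Op 1 (replace idx 2: 'b' -> 'c'): "iibah" -> "iicah"
Op 2 (replace idx 4: 'h' -> 'b'): "iicah" -> "iicab"
Op 3 (append 'h'): "iicab" -> "iicabh"
Op 4 (insert 'a' at idx 4): "iicabh" -> "iicaabh"
Op 5 (delete idx 1 = 'i'): "iicaabh" -> "icaabh"
Op 6 (append 'f'): "icaabh" -> "icaabhf"

Answer: icaabhf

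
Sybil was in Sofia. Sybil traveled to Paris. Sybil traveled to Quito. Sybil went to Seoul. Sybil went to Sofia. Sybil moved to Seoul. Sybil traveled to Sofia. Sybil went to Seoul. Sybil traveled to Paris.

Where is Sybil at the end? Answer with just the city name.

Tracking Sybil's location:
Start: Sybil is in Sofia.
After move 1: Sofia -> Paris. Sybil is in Paris.
After move 2: Paris -> Quito. Sybil is in Quito.
After move 3: Quito -> Seoul. Sybil is in Seoul.
After move 4: Seoul -> Sofia. Sybil is in Sofia.
After move 5: Sofia -> Seoul. Sybil is in Seoul.
After move 6: Seoul -> Sofia. Sybil is in Sofia.
After move 7: Sofia -> Seoul. Sybil is in Seoul.
After move 8: Seoul -> Paris. Sybil is in Paris.

Answer: Paris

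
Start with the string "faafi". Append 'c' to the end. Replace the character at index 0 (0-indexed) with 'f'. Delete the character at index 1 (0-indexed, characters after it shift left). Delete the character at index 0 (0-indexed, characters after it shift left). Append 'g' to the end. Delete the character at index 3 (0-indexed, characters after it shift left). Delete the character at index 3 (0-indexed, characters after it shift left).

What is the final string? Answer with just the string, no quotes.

Answer: afi

Derivation:
Applying each edit step by step:
Start: "faafi"
Op 1 (append 'c'): "faafi" -> "faafic"
Op 2 (replace idx 0: 'f' -> 'f'): "faafic" -> "faafic"
Op 3 (delete idx 1 = 'a'): "faafic" -> "fafic"
Op 4 (delete idx 0 = 'f'): "fafic" -> "afic"
Op 5 (append 'g'): "afic" -> "aficg"
Op 6 (delete idx 3 = 'c'): "aficg" -> "afig"
Op 7 (delete idx 3 = 'g'): "afig" -> "afi"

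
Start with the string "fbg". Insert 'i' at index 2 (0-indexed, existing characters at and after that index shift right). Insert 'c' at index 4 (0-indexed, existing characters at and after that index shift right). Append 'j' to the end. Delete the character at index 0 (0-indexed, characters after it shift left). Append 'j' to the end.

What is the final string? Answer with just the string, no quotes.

Answer: bigcjj

Derivation:
Applying each edit step by step:
Start: "fbg"
Op 1 (insert 'i' at idx 2): "fbg" -> "fbig"
Op 2 (insert 'c' at idx 4): "fbig" -> "fbigc"
Op 3 (append 'j'): "fbigc" -> "fbigcj"
Op 4 (delete idx 0 = 'f'): "fbigcj" -> "bigcj"
Op 5 (append 'j'): "bigcj" -> "bigcjj"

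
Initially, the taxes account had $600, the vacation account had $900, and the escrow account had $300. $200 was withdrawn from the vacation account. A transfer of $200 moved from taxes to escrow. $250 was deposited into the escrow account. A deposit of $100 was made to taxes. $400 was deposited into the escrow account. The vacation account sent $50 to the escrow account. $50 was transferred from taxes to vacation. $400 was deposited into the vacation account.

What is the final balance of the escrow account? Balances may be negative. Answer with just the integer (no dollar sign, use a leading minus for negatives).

Tracking account balances step by step:
Start: taxes=600, vacation=900, escrow=300
Event 1 (withdraw 200 from vacation): vacation: 900 - 200 = 700. Balances: taxes=600, vacation=700, escrow=300
Event 2 (transfer 200 taxes -> escrow): taxes: 600 - 200 = 400, escrow: 300 + 200 = 500. Balances: taxes=400, vacation=700, escrow=500
Event 3 (deposit 250 to escrow): escrow: 500 + 250 = 750. Balances: taxes=400, vacation=700, escrow=750
Event 4 (deposit 100 to taxes): taxes: 400 + 100 = 500. Balances: taxes=500, vacation=700, escrow=750
Event 5 (deposit 400 to escrow): escrow: 750 + 400 = 1150. Balances: taxes=500, vacation=700, escrow=1150
Event 6 (transfer 50 vacation -> escrow): vacation: 700 - 50 = 650, escrow: 1150 + 50 = 1200. Balances: taxes=500, vacation=650, escrow=1200
Event 7 (transfer 50 taxes -> vacation): taxes: 500 - 50 = 450, vacation: 650 + 50 = 700. Balances: taxes=450, vacation=700, escrow=1200
Event 8 (deposit 400 to vacation): vacation: 700 + 400 = 1100. Balances: taxes=450, vacation=1100, escrow=1200

Final balance of escrow: 1200

Answer: 1200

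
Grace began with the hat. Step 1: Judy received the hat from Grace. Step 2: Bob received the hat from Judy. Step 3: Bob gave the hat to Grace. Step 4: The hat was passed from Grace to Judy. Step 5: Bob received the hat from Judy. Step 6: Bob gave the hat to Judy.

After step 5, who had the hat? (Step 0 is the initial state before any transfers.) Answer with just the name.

Tracking the hat holder through step 5:
After step 0 (start): Grace
After step 1: Judy
After step 2: Bob
After step 3: Grace
After step 4: Judy
After step 5: Bob

At step 5, the holder is Bob.

Answer: Bob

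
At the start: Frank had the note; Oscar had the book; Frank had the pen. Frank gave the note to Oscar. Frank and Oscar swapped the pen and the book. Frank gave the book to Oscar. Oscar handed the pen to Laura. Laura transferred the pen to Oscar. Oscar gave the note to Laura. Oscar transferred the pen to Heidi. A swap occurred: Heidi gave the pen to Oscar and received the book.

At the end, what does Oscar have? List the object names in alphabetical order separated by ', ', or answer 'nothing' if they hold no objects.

Tracking all object holders:
Start: note:Frank, book:Oscar, pen:Frank
Event 1 (give note: Frank -> Oscar). State: note:Oscar, book:Oscar, pen:Frank
Event 2 (swap pen<->book: now pen:Oscar, book:Frank). State: note:Oscar, book:Frank, pen:Oscar
Event 3 (give book: Frank -> Oscar). State: note:Oscar, book:Oscar, pen:Oscar
Event 4 (give pen: Oscar -> Laura). State: note:Oscar, book:Oscar, pen:Laura
Event 5 (give pen: Laura -> Oscar). State: note:Oscar, book:Oscar, pen:Oscar
Event 6 (give note: Oscar -> Laura). State: note:Laura, book:Oscar, pen:Oscar
Event 7 (give pen: Oscar -> Heidi). State: note:Laura, book:Oscar, pen:Heidi
Event 8 (swap pen<->book: now pen:Oscar, book:Heidi). State: note:Laura, book:Heidi, pen:Oscar

Final state: note:Laura, book:Heidi, pen:Oscar
Oscar holds: pen.

Answer: pen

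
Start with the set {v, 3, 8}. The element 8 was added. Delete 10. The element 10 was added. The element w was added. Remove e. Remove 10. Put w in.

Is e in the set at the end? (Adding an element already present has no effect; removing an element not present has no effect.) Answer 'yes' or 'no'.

Answer: no

Derivation:
Tracking the set through each operation:
Start: {3, 8, v}
Event 1 (add 8): already present, no change. Set: {3, 8, v}
Event 2 (remove 10): not present, no change. Set: {3, 8, v}
Event 3 (add 10): added. Set: {10, 3, 8, v}
Event 4 (add w): added. Set: {10, 3, 8, v, w}
Event 5 (remove e): not present, no change. Set: {10, 3, 8, v, w}
Event 6 (remove 10): removed. Set: {3, 8, v, w}
Event 7 (add w): already present, no change. Set: {3, 8, v, w}

Final set: {3, 8, v, w} (size 4)
e is NOT in the final set.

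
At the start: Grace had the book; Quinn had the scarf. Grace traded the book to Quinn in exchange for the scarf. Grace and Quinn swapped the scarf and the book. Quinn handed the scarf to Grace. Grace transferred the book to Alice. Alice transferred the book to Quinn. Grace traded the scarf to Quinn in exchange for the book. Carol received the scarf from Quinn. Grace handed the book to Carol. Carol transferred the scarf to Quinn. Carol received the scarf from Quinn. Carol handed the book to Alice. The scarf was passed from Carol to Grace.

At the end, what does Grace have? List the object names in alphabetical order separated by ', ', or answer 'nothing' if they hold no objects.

Tracking all object holders:
Start: book:Grace, scarf:Quinn
Event 1 (swap book<->scarf: now book:Quinn, scarf:Grace). State: book:Quinn, scarf:Grace
Event 2 (swap scarf<->book: now scarf:Quinn, book:Grace). State: book:Grace, scarf:Quinn
Event 3 (give scarf: Quinn -> Grace). State: book:Grace, scarf:Grace
Event 4 (give book: Grace -> Alice). State: book:Alice, scarf:Grace
Event 5 (give book: Alice -> Quinn). State: book:Quinn, scarf:Grace
Event 6 (swap scarf<->book: now scarf:Quinn, book:Grace). State: book:Grace, scarf:Quinn
Event 7 (give scarf: Quinn -> Carol). State: book:Grace, scarf:Carol
Event 8 (give book: Grace -> Carol). State: book:Carol, scarf:Carol
Event 9 (give scarf: Carol -> Quinn). State: book:Carol, scarf:Quinn
Event 10 (give scarf: Quinn -> Carol). State: book:Carol, scarf:Carol
Event 11 (give book: Carol -> Alice). State: book:Alice, scarf:Carol
Event 12 (give scarf: Carol -> Grace). State: book:Alice, scarf:Grace

Final state: book:Alice, scarf:Grace
Grace holds: scarf.

Answer: scarf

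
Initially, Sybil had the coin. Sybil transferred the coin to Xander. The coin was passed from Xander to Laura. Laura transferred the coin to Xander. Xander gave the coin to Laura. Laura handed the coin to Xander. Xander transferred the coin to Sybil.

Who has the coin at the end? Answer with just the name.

Tracking the coin through each event:
Start: Sybil has the coin.
After event 1: Xander has the coin.
After event 2: Laura has the coin.
After event 3: Xander has the coin.
After event 4: Laura has the coin.
After event 5: Xander has the coin.
After event 6: Sybil has the coin.

Answer: Sybil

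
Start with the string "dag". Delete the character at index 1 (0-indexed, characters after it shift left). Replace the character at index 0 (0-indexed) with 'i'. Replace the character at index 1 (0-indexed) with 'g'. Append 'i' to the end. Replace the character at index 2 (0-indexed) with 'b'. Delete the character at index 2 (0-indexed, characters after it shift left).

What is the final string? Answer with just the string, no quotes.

Answer: ig

Derivation:
Applying each edit step by step:
Start: "dag"
Op 1 (delete idx 1 = 'a'): "dag" -> "dg"
Op 2 (replace idx 0: 'd' -> 'i'): "dg" -> "ig"
Op 3 (replace idx 1: 'g' -> 'g'): "ig" -> "ig"
Op 4 (append 'i'): "ig" -> "igi"
Op 5 (replace idx 2: 'i' -> 'b'): "igi" -> "igb"
Op 6 (delete idx 2 = 'b'): "igb" -> "ig"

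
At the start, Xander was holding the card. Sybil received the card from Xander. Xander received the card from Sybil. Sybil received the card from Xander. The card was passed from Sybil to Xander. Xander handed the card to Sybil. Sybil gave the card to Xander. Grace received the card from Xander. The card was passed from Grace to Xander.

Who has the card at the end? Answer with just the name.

Answer: Xander

Derivation:
Tracking the card through each event:
Start: Xander has the card.
After event 1: Sybil has the card.
After event 2: Xander has the card.
After event 3: Sybil has the card.
After event 4: Xander has the card.
After event 5: Sybil has the card.
After event 6: Xander has the card.
After event 7: Grace has the card.
After event 8: Xander has the card.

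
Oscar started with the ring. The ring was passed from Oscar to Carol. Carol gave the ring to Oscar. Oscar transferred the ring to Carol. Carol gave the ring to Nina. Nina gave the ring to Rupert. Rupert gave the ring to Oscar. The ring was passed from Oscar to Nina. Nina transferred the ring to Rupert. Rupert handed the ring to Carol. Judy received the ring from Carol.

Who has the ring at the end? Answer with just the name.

Tracking the ring through each event:
Start: Oscar has the ring.
After event 1: Carol has the ring.
After event 2: Oscar has the ring.
After event 3: Carol has the ring.
After event 4: Nina has the ring.
After event 5: Rupert has the ring.
After event 6: Oscar has the ring.
After event 7: Nina has the ring.
After event 8: Rupert has the ring.
After event 9: Carol has the ring.
After event 10: Judy has the ring.

Answer: Judy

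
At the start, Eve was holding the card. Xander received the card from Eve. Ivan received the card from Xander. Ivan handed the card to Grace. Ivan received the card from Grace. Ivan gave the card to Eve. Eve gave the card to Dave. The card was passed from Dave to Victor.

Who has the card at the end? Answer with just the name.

Answer: Victor

Derivation:
Tracking the card through each event:
Start: Eve has the card.
After event 1: Xander has the card.
After event 2: Ivan has the card.
After event 3: Grace has the card.
After event 4: Ivan has the card.
After event 5: Eve has the card.
After event 6: Dave has the card.
After event 7: Victor has the card.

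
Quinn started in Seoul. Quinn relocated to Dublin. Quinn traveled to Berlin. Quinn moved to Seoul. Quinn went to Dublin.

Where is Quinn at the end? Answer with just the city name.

Tracking Quinn's location:
Start: Quinn is in Seoul.
After move 1: Seoul -> Dublin. Quinn is in Dublin.
After move 2: Dublin -> Berlin. Quinn is in Berlin.
After move 3: Berlin -> Seoul. Quinn is in Seoul.
After move 4: Seoul -> Dublin. Quinn is in Dublin.

Answer: Dublin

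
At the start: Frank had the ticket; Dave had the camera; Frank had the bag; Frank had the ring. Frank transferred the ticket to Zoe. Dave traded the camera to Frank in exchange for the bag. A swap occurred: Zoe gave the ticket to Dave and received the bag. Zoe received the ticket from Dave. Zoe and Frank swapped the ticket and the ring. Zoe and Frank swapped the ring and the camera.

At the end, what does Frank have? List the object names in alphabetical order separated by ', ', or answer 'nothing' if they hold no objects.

Tracking all object holders:
Start: ticket:Frank, camera:Dave, bag:Frank, ring:Frank
Event 1 (give ticket: Frank -> Zoe). State: ticket:Zoe, camera:Dave, bag:Frank, ring:Frank
Event 2 (swap camera<->bag: now camera:Frank, bag:Dave). State: ticket:Zoe, camera:Frank, bag:Dave, ring:Frank
Event 3 (swap ticket<->bag: now ticket:Dave, bag:Zoe). State: ticket:Dave, camera:Frank, bag:Zoe, ring:Frank
Event 4 (give ticket: Dave -> Zoe). State: ticket:Zoe, camera:Frank, bag:Zoe, ring:Frank
Event 5 (swap ticket<->ring: now ticket:Frank, ring:Zoe). State: ticket:Frank, camera:Frank, bag:Zoe, ring:Zoe
Event 6 (swap ring<->camera: now ring:Frank, camera:Zoe). State: ticket:Frank, camera:Zoe, bag:Zoe, ring:Frank

Final state: ticket:Frank, camera:Zoe, bag:Zoe, ring:Frank
Frank holds: ring, ticket.

Answer: ring, ticket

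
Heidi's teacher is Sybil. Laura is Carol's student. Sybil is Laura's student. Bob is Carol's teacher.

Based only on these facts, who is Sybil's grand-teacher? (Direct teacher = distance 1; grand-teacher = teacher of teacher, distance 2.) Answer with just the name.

Reconstructing the teacher chain from the given facts:
  Bob -> Carol -> Laura -> Sybil -> Heidi
(each arrow means 'teacher of the next')
Positions in the chain (0 = top):
  position of Bob: 0
  position of Carol: 1
  position of Laura: 2
  position of Sybil: 3
  position of Heidi: 4

Sybil is at position 3; the grand-teacher is 2 steps up the chain, i.e. position 1: Carol.

Answer: Carol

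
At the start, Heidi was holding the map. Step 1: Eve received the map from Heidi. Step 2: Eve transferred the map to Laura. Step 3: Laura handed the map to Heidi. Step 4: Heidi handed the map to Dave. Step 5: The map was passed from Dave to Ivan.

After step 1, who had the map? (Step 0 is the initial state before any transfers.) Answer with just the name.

Tracking the map holder through step 1:
After step 0 (start): Heidi
After step 1: Eve

At step 1, the holder is Eve.

Answer: Eve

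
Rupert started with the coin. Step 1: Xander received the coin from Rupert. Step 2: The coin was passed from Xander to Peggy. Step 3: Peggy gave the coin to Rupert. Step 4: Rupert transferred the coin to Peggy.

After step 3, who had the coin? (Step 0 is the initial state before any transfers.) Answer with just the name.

Tracking the coin holder through step 3:
After step 0 (start): Rupert
After step 1: Xander
After step 2: Peggy
After step 3: Rupert

At step 3, the holder is Rupert.

Answer: Rupert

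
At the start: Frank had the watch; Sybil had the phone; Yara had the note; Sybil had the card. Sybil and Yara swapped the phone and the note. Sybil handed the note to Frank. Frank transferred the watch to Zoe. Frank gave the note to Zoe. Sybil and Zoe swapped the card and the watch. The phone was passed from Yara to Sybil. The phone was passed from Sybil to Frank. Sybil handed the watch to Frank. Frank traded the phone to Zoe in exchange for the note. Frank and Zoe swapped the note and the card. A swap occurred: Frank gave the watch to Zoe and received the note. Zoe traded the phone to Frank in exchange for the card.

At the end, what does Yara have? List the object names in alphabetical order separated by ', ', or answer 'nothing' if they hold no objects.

Tracking all object holders:
Start: watch:Frank, phone:Sybil, note:Yara, card:Sybil
Event 1 (swap phone<->note: now phone:Yara, note:Sybil). State: watch:Frank, phone:Yara, note:Sybil, card:Sybil
Event 2 (give note: Sybil -> Frank). State: watch:Frank, phone:Yara, note:Frank, card:Sybil
Event 3 (give watch: Frank -> Zoe). State: watch:Zoe, phone:Yara, note:Frank, card:Sybil
Event 4 (give note: Frank -> Zoe). State: watch:Zoe, phone:Yara, note:Zoe, card:Sybil
Event 5 (swap card<->watch: now card:Zoe, watch:Sybil). State: watch:Sybil, phone:Yara, note:Zoe, card:Zoe
Event 6 (give phone: Yara -> Sybil). State: watch:Sybil, phone:Sybil, note:Zoe, card:Zoe
Event 7 (give phone: Sybil -> Frank). State: watch:Sybil, phone:Frank, note:Zoe, card:Zoe
Event 8 (give watch: Sybil -> Frank). State: watch:Frank, phone:Frank, note:Zoe, card:Zoe
Event 9 (swap phone<->note: now phone:Zoe, note:Frank). State: watch:Frank, phone:Zoe, note:Frank, card:Zoe
Event 10 (swap note<->card: now note:Zoe, card:Frank). State: watch:Frank, phone:Zoe, note:Zoe, card:Frank
Event 11 (swap watch<->note: now watch:Zoe, note:Frank). State: watch:Zoe, phone:Zoe, note:Frank, card:Frank
Event 12 (swap phone<->card: now phone:Frank, card:Zoe). State: watch:Zoe, phone:Frank, note:Frank, card:Zoe

Final state: watch:Zoe, phone:Frank, note:Frank, card:Zoe
Yara holds: (nothing).

Answer: nothing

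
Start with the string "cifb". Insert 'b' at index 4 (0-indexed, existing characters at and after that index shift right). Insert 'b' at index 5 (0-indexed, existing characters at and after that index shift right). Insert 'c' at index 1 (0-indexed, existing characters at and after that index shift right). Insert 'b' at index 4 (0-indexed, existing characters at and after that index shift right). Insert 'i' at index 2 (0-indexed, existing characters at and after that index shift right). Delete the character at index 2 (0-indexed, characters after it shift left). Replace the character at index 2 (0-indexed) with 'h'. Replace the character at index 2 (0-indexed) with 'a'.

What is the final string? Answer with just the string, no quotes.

Applying each edit step by step:
Start: "cifb"
Op 1 (insert 'b' at idx 4): "cifb" -> "cifbb"
Op 2 (insert 'b' at idx 5): "cifbb" -> "cifbbb"
Op 3 (insert 'c' at idx 1): "cifbbb" -> "ccifbbb"
Op 4 (insert 'b' at idx 4): "ccifbbb" -> "ccifbbbb"
Op 5 (insert 'i' at idx 2): "ccifbbbb" -> "cciifbbbb"
Op 6 (delete idx 2 = 'i'): "cciifbbbb" -> "ccifbbbb"
Op 7 (replace idx 2: 'i' -> 'h'): "ccifbbbb" -> "cchfbbbb"
Op 8 (replace idx 2: 'h' -> 'a'): "cchfbbbb" -> "ccafbbbb"

Answer: ccafbbbb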